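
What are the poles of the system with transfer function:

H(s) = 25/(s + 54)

Pole is where denominator = 0: s + 54 = 0, so s = -54.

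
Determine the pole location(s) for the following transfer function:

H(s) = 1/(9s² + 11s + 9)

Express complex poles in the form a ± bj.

Discriminant = 11² - 4×9×9 = 121 - 324 = -203 < 0, so the poles are a complex conjugate pair s = (-11 ± j√203)/(2×9). Real part = -11/(2×9) = -11/18 ≈ -0.6111; imaginary part = ±√203/(2×9) ≈ 0.7915. Poles: s = -0.6111 ± 0.7915j.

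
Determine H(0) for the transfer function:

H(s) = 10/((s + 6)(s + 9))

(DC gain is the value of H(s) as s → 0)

DC gain = H(0) = 10/(6 × 9) = 10/54 = 0.1852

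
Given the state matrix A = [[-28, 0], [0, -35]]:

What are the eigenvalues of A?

For diagonal matrix, eigenvalues are diagonal entries: λ₁ = -28, λ₂ = -35.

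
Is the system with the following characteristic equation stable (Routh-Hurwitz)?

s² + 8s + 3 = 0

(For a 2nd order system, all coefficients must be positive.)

Coefficients: 1, 8, 3. All positive, so system is stable.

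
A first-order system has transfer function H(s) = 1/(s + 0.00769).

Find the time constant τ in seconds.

For H(s) = 1/(s + 1/τ), the pole is at -1/τ = -0.00769, so τ = 1/0.00769 = 130 s.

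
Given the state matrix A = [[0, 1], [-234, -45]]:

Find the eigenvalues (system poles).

det(A - λI) = λ² - (-45)λ + 234 = (λ - (-6))(λ - (-39)). Eigenvalues: -6, -39.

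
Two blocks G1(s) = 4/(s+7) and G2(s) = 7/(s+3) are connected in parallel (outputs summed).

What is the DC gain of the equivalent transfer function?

Parallel: G_eq = G1 + G2. DC gain = G1(0) + G2(0) = 4/7 + 7/3 = 0.5714 + 2.3333 = 2.9048.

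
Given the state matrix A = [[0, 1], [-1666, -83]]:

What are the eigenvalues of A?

det(A - λI) = λ² - (-83)λ + 1666 = (λ - (-34))(λ - (-49)). Eigenvalues: -34, -49.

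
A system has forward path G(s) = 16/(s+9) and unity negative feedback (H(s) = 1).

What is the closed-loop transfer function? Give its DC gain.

T(s) = G/(1+GH) = [16/(s+9)] / [1 + 16/(s+9)] = 16/(s+9+16) = 16/(s+25). DC gain = 16/25 = 0.64.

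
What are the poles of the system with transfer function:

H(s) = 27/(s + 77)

Pole is where denominator = 0: s + 77 = 0, so s = -77.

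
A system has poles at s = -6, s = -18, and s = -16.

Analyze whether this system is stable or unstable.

All poles are in the left half-plane. System is stable.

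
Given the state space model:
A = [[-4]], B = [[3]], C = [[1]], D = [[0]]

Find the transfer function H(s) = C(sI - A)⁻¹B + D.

(sI - A)⁻¹ = 1/(s + 4). H(s) = 1 × 3/(s + 4) + 0 = 3/(s + 4).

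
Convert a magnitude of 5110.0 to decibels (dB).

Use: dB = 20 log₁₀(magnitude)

dB = 20 log₁₀(5110.0) = 74.2 dB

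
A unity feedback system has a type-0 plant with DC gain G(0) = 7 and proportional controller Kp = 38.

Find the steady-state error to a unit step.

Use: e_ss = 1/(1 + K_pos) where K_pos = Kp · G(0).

K_pos = Kp · G(0) = 38 × 7 = 266. e_ss = 1/(1 + 266) = 0.0037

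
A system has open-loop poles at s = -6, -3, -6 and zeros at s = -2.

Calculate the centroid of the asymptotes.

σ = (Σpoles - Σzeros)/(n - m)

σ = (Σpoles - Σzeros)/(n - m) = (-15 - (-2))/(3 - 1) = -13/2 = -6.5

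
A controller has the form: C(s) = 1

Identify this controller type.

This is a Proportional (P) controller.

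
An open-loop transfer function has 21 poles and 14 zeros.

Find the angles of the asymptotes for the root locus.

n - m = 21 - 14 = 7. Angles: θk = (2k + 1)·180°/7 = 25.71°, 77.14°, 128.57°, 180°, 231.43°, 282.86°, 334.29°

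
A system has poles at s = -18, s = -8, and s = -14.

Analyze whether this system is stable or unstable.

All poles are in the left half-plane. System is stable.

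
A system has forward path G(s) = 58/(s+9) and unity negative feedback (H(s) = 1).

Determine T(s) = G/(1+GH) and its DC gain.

T(s) = G/(1+GH) = [58/(s+9)] / [1 + 58/(s+9)] = 58/(s+9+58) = 58/(s+67). DC gain = 58/67 = 0.8657.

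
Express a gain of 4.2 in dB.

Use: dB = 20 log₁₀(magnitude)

dB = 20 log₁₀(4.2) = 12.5 dB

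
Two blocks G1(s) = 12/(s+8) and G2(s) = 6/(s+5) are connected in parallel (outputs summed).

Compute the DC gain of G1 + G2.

Parallel: G_eq = G1 + G2. DC gain = G1(0) + G2(0) = 12/8 + 6/5 = 1.5 + 1.2 = 2.7.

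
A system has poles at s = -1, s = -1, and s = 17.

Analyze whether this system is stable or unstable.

Pole(s) at s = 17 are not in the left half-plane. System is unstable.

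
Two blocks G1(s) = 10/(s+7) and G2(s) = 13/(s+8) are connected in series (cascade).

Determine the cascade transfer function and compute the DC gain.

Series: multiply transfer functions. G_eq = 10/(s+7) × 13/(s+8) = 130/((s+7)(s+8)). DC gain = 130/(7×8) = 2.3214.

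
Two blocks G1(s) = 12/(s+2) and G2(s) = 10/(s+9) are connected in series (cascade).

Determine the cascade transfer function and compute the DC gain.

Series: multiply transfer functions. G_eq = 12/(s+2) × 10/(s+9) = 120/((s+2)(s+9)). DC gain = 120/(2×9) = 6.6667.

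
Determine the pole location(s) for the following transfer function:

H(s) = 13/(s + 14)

Pole is where denominator = 0: s + 14 = 0, so s = -14.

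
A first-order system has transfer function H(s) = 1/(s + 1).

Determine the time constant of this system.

For H(s) = 1/(s + 1/τ), the pole is at -1/τ = -1, so τ = 1/1 = 1 s.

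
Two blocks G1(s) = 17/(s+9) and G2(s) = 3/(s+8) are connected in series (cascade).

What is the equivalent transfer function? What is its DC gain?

Series: multiply transfer functions. G_eq = 17/(s+9) × 3/(s+8) = 51/((s+9)(s+8)). DC gain = 51/(9×8) = 0.7083.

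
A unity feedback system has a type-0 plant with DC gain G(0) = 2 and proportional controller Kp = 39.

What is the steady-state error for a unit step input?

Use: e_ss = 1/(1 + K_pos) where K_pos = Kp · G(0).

K_pos = Kp · G(0) = 39 × 2 = 78. e_ss = 1/(1 + 78) = 0.0127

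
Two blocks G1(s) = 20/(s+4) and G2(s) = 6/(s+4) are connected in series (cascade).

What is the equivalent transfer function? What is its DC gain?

Series: multiply transfer functions. G_eq = 20/(s+4) × 6/(s+4) = 120/((s+4)(s+4)). DC gain = 120/(4×4) = 7.5.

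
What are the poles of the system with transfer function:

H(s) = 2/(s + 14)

Pole is where denominator = 0: s + 14 = 0, so s = -14.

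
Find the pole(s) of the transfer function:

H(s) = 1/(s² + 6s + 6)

Discriminant = 6² - 4×1×6 = 36 - 24 = 12 > 0, so two distinct real poles. Using quadratic formula: s = (-6 ± √12)/(2×1) = (-6 ± √12)/2, with √12 ≈ 3.4641. s₁ ≈ -1.2679, s₂ ≈ -4.7321. Poles: s₁ = -1.2679, s₂ = -4.7321.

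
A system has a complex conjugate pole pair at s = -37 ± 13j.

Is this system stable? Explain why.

Real part of poles is -37 (< 0, left half-plane). Stable.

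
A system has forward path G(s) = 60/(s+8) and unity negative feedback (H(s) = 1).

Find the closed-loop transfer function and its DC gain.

T(s) = G/(1+GH) = [60/(s+8)] / [1 + 60/(s+8)] = 60/(s+8+60) = 60/(s+68). DC gain = 60/68 = 0.8824.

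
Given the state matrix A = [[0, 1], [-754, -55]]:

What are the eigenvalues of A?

det(A - λI) = λ² - (-55)λ + 754 = (λ - (-26))(λ - (-29)). Eigenvalues: -26, -29.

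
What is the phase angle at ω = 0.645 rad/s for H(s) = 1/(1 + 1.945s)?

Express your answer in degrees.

Phase = -arctan(ωτ) = -arctan(0.645 × 1.945) = -51.4°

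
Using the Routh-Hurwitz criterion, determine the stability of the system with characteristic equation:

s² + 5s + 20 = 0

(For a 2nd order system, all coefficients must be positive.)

Coefficients: 1, 5, 20. All positive, so system is stable.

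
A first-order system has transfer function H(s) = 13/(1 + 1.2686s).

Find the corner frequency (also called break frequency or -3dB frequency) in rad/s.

Corner frequency = 1/τ = 1/1.2686 = 0.788 rad/s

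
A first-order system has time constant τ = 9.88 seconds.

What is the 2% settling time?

For first-order system, 2% settling time ≈ 4τ = 4 × 9.88 = 39.52 s.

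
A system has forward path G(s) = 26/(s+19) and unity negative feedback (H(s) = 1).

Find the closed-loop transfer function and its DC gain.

T(s) = G/(1+GH) = [26/(s+19)] / [1 + 26/(s+19)] = 26/(s+19+26) = 26/(s+45). DC gain = 26/45 = 0.5778.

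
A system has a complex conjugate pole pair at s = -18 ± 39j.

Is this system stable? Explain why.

Real part of poles is -18 (< 0, left half-plane). Stable.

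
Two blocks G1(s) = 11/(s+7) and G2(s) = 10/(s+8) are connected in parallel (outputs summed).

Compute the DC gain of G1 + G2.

Parallel: G_eq = G1 + G2. DC gain = G1(0) + G2(0) = 11/7 + 10/8 = 1.5714 + 1.25 = 2.8214.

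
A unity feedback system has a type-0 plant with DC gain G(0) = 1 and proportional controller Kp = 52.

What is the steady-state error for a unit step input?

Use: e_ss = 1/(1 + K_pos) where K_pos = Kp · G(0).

K_pos = Kp · G(0) = 52 × 1 = 52. e_ss = 1/(1 + 52) = 0.0189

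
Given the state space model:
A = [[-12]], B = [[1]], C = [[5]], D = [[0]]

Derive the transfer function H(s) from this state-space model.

(sI - A)⁻¹ = 1/(s + 12). H(s) = 5 × 1/(s + 12) + 0 = 5/(s + 12).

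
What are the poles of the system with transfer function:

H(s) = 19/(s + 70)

Pole is where denominator = 0: s + 70 = 0, so s = -70.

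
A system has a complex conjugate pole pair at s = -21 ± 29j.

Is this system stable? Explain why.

Real part of poles is -21 (< 0, left half-plane). Stable.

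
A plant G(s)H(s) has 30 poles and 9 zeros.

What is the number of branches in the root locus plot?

Root locus has n branches where n = number of poles = 30.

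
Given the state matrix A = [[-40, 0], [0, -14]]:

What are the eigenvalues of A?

For diagonal matrix, eigenvalues are diagonal entries: λ₁ = -40, λ₂ = -14.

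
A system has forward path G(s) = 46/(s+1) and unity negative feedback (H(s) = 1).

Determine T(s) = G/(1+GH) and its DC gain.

T(s) = G/(1+GH) = [46/(s+1)] / [1 + 46/(s+1)] = 46/(s+1+46) = 46/(s+47). DC gain = 46/47 = 0.9787.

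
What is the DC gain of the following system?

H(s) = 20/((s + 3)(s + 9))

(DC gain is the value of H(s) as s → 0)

DC gain = H(0) = 20/(3 × 9) = 20/27 = 0.7407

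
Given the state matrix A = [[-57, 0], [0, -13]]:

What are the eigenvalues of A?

For diagonal matrix, eigenvalues are diagonal entries: λ₁ = -57, λ₂ = -13.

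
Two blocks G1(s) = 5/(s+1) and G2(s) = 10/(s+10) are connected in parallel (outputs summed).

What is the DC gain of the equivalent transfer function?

Parallel: G_eq = G1 + G2. DC gain = G1(0) + G2(0) = 5/1 + 10/10 = 5 + 1 = 6.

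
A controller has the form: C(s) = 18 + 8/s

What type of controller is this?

This is a Proportional-Integral (PI) controller.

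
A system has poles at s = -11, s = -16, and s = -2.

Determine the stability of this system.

All poles are in the left half-plane. System is stable.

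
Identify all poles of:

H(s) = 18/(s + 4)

Pole is where denominator = 0: s + 4 = 0, so s = -4.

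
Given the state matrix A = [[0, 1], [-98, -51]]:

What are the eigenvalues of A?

det(A - λI) = λ² - (-51)λ + 98 = (λ - (-49))(λ - (-2)). Eigenvalues: -49, -2.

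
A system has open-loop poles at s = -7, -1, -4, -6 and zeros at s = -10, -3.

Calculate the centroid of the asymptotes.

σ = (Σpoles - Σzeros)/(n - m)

σ = (Σpoles - Σzeros)/(n - m) = (-18 - (-13))/(4 - 2) = -5/2 = -2.5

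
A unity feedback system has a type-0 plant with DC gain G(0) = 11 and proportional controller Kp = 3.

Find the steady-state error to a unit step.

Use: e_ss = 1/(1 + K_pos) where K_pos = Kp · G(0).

K_pos = Kp · G(0) = 3 × 11 = 33. e_ss = 1/(1 + 33) = 0.0294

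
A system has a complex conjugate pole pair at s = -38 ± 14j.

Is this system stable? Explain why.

Real part of poles is -38 (< 0, left half-plane). Stable.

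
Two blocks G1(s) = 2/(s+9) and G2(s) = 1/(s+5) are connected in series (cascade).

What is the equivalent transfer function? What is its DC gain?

Series: multiply transfer functions. G_eq = 2/(s+9) × 1/(s+5) = 2/((s+9)(s+5)). DC gain = 2/(9×5) = 0.0444.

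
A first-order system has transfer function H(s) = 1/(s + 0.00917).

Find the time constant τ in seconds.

For H(s) = 1/(s + 1/τ), the pole is at -1/τ = -0.00917, so τ = 1/0.00917 = 109.1 s.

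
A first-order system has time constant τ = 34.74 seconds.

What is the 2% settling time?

For first-order system, 2% settling time ≈ 4τ = 4 × 34.74 = 138.96 s.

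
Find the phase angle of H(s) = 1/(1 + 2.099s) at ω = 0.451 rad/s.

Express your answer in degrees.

Phase = -arctan(ωτ) = -arctan(0.451 × 2.099) = -43.4°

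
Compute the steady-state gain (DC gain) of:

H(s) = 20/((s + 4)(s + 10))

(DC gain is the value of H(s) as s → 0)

DC gain = H(0) = 20/(4 × 10) = 20/40 = 0.5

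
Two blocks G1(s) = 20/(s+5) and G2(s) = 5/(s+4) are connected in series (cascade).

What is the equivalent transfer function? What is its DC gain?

Series: multiply transfer functions. G_eq = 20/(s+5) × 5/(s+4) = 100/((s+5)(s+4)). DC gain = 100/(5×4) = 5.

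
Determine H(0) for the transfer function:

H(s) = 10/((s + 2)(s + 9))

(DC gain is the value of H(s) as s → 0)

DC gain = H(0) = 10/(2 × 9) = 10/18 = 0.5556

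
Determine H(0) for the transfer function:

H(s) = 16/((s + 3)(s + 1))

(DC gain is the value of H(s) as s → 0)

DC gain = H(0) = 16/(3 × 1) = 16/3 = 5.3333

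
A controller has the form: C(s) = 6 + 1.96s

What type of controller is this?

This is a Proportional-Derivative (PD) controller.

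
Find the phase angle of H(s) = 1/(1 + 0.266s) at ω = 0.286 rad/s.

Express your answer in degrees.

Phase = -arctan(ωτ) = -arctan(0.286 × 0.266) = -4.4°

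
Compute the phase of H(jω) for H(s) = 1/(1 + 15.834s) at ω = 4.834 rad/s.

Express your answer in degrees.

Phase = -arctan(ωτ) = -arctan(4.834 × 15.834) = -89.3°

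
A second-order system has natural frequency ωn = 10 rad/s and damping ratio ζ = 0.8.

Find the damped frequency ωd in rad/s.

ωd = ωn√(1 - ζ²) = 10√(1 - 0.8²) = 6.0 rad/s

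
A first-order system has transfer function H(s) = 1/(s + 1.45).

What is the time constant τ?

For H(s) = 1/(s + 1/τ), the pole is at -1/τ = -1.45, so τ = 1/1.45 = 0.6897 s.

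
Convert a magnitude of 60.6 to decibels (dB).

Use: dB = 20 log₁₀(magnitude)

dB = 20 log₁₀(60.6) = 35.6 dB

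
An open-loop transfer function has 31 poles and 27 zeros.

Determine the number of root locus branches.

Root locus has n branches where n = number of poles = 31.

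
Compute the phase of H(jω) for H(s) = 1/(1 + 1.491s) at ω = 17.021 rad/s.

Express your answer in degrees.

Phase = -arctan(ωτ) = -arctan(17.021 × 1.491) = -87.7°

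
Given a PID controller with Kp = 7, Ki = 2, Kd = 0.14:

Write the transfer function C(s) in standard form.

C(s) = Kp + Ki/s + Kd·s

Substituting values: C(s) = 7 + 2/s + 0.14s = (0.14s² + 7s + 2)/s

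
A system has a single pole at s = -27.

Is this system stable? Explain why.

Pole at s = -27 is in the left half-plane. Stable.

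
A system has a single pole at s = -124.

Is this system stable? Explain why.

Pole at s = -124 is in the left half-plane. Stable.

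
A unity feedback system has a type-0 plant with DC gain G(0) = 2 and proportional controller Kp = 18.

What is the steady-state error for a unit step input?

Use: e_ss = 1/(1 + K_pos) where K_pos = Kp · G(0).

K_pos = Kp · G(0) = 18 × 2 = 36. e_ss = 1/(1 + 36) = 0.0270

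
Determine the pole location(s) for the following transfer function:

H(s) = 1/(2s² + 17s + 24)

Discriminant = 17² - 4×2×24 = 289 - 192 = 97 > 0, so two distinct real poles. Using quadratic formula: s = (-17 ± √97)/(2×2) = (-17 ± √97)/4, with √97 ≈ 9.8489. s₁ ≈ -1.7878, s₂ ≈ -6.7122. Poles: s₁ = -1.7878, s₂ = -6.7122.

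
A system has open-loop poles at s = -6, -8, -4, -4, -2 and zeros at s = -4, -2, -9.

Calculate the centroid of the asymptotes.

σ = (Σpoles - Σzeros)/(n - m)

σ = (Σpoles - Σzeros)/(n - m) = (-24 - (-15))/(5 - 3) = -9/2 = -4.5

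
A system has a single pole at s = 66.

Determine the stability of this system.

Pole at s = 66 is in the right half-plane. Unstable.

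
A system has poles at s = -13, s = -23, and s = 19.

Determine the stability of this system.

Pole(s) at s = 19 are not in the left half-plane. System is unstable.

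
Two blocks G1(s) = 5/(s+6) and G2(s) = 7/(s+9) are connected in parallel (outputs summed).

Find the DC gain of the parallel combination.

Parallel: G_eq = G1 + G2. DC gain = G1(0) + G2(0) = 5/6 + 7/9 = 0.8333 + 0.7778 = 1.6111.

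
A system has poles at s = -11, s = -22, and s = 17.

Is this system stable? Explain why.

Pole(s) at s = 17 are not in the left half-plane. System is unstable.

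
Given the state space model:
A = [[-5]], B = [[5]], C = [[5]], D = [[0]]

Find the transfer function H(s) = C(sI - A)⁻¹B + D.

(sI - A)⁻¹ = 1/(s + 5). H(s) = 5 × 5/(s + 5) + 0 = 25/(s + 5).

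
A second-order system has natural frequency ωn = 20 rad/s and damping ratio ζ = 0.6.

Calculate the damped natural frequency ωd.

ωd = ωn√(1 - ζ²) = 20√(1 - 0.6²) = 16.0 rad/s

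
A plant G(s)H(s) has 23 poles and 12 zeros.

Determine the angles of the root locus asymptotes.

n - m = 23 - 12 = 11. Angles: θk = (2k + 1)·180°/11 = 16.36°, 49.09°, 81.82°, 114.55°, 147.27°, 180°, 212.73°, 245.45°, 278.18°, 310.91°, 343.64°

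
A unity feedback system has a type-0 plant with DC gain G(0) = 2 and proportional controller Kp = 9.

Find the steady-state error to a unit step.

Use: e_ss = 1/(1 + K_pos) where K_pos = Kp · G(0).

K_pos = Kp · G(0) = 9 × 2 = 18. e_ss = 1/(1 + 18) = 0.0526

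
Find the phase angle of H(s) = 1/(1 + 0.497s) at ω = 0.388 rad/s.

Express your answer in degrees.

Phase = -arctan(ωτ) = -arctan(0.388 × 0.497) = -10.9°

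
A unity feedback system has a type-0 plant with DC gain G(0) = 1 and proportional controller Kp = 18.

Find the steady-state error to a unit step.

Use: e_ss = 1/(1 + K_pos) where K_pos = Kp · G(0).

K_pos = Kp · G(0) = 18 × 1 = 18. e_ss = 1/(1 + 18) = 0.0526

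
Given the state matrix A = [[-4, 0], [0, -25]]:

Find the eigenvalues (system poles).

For diagonal matrix, eigenvalues are diagonal entries: λ₁ = -4, λ₂ = -25.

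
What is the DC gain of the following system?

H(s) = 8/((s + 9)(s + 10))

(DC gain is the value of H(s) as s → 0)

DC gain = H(0) = 8/(9 × 10) = 8/90 = 0.0889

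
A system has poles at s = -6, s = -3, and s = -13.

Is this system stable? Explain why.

All poles are in the left half-plane. System is stable.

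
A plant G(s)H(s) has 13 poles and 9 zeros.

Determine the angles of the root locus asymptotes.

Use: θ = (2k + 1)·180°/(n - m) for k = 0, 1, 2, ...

n - m = 13 - 9 = 4. Angles: θk = (2k + 1)·180°/4 = 45°, 135°, 225°, 315°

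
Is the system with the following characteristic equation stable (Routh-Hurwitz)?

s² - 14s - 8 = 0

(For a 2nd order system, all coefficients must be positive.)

Coefficients: 1, -14, -8. b=-14, c=-8 not positive, so system is unstable.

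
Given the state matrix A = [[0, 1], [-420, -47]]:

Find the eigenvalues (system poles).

det(A - λI) = λ² - (-47)λ + 420 = (λ - (-35))(λ - (-12)). Eigenvalues: -35, -12.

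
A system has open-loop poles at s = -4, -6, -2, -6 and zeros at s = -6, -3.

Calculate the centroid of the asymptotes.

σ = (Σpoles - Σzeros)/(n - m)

σ = (Σpoles - Σzeros)/(n - m) = (-18 - (-9))/(4 - 2) = -9/2 = -4.5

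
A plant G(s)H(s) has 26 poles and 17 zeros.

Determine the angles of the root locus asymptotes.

n - m = 26 - 17 = 9. Angles: θk = (2k + 1)·180°/9 = 20°, 60°, 100°, 140°, 180°, 220°, 260°, 300°, 340°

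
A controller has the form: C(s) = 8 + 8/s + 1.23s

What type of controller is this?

This is a Proportional-Integral-Derivative (PID) controller.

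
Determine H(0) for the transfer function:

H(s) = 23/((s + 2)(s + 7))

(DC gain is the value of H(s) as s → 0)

DC gain = H(0) = 23/(2 × 7) = 23/14 = 1.6429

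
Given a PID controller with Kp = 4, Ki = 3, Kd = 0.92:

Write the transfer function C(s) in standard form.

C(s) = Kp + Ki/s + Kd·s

Substituting values: C(s) = 4 + 3/s + 0.92s = (0.92s² + 4s + 3)/s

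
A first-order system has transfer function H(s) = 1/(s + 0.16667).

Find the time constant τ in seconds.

For H(s) = 1/(s + 1/τ), the pole is at -1/τ = -0.16667, so τ = 1/0.16667 = 6 s.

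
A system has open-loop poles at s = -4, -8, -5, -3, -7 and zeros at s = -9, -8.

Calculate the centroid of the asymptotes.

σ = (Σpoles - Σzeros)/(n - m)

σ = (Σpoles - Σzeros)/(n - m) = (-27 - (-17))/(5 - 2) = -10/3 = -3.33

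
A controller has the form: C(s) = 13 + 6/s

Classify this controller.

This is a Proportional-Integral (PI) controller.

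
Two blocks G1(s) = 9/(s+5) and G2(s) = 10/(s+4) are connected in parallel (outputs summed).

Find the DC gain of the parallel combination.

Parallel: G_eq = G1 + G2. DC gain = G1(0) + G2(0) = 9/5 + 10/4 = 1.8 + 2.5 = 4.3.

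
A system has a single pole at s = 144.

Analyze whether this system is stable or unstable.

Pole at s = 144 is in the right half-plane. Unstable.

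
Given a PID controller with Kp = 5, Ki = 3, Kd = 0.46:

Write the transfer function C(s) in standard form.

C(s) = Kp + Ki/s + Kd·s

Substituting values: C(s) = 5 + 3/s + 0.46s = (0.46s² + 5s + 3)/s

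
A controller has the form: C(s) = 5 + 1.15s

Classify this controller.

This is a Proportional-Derivative (PD) controller.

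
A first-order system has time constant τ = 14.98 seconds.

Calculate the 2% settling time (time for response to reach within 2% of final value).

For first-order system, 2% settling time ≈ 4τ = 4 × 14.98 = 59.92 s.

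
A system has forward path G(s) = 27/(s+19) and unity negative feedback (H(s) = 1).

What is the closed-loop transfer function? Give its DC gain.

T(s) = G/(1+GH) = [27/(s+19)] / [1 + 27/(s+19)] = 27/(s+19+27) = 27/(s+46). DC gain = 27/46 = 0.5870.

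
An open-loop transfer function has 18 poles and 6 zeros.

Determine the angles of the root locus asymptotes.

n - m = 18 - 6 = 12. Angles: θk = (2k + 1)·180°/12 = 15°, 45°, 75°, 105°, 135°, 165°, 195°, 225°, 255°, 285°, 315°, 345°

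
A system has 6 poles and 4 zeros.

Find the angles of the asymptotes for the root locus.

n - m = 6 - 4 = 2. Angles: θk = (2k + 1)·180°/2 = 90°, 270°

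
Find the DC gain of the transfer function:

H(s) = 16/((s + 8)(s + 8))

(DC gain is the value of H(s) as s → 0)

DC gain = H(0) = 16/(8 × 8) = 16/64 = 0.25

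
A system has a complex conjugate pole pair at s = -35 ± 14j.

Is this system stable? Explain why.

Real part of poles is -35 (< 0, left half-plane). Stable.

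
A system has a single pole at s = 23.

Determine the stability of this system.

Pole at s = 23 is in the right half-plane. Unstable.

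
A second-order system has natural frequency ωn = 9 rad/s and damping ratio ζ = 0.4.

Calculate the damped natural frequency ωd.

ωd = ωn√(1 - ζ²) = 9√(1 - 0.4²) = 8.25 rad/s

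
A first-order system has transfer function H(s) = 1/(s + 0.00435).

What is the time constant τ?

For H(s) = 1/(s + 1/τ), the pole is at -1/τ = -0.00435, so τ = 1/0.00435 = 229.9 s.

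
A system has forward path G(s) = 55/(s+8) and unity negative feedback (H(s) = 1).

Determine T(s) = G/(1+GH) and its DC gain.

T(s) = G/(1+GH) = [55/(s+8)] / [1 + 55/(s+8)] = 55/(s+8+55) = 55/(s+63). DC gain = 55/63 = 0.8730.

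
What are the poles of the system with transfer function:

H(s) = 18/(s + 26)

Pole is where denominator = 0: s + 26 = 0, so s = -26.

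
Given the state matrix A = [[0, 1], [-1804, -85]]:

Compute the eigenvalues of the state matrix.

det(A - λI) = λ² - (-85)λ + 1804 = (λ - (-44))(λ - (-41)). Eigenvalues: -44, -41.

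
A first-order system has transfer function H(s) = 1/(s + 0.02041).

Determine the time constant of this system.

For H(s) = 1/(s + 1/τ), the pole is at -1/τ = -0.02041, so τ = 1/0.02041 = 49 s.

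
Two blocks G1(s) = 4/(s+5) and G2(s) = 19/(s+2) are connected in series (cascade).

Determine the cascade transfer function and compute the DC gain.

Series: multiply transfer functions. G_eq = 4/(s+5) × 19/(s+2) = 76/((s+5)(s+2)). DC gain = 76/(5×2) = 7.6.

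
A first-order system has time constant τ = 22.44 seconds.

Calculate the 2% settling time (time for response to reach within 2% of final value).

For first-order system, 2% settling time ≈ 4τ = 4 × 22.44 = 89.76 s.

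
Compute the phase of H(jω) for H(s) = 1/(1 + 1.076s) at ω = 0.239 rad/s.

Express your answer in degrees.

Phase = -arctan(ωτ) = -arctan(0.239 × 1.076) = -14.4°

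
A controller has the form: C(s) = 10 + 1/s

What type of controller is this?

This is a Proportional-Integral (PI) controller.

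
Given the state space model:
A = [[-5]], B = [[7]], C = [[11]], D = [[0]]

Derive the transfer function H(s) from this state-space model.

(sI - A)⁻¹ = 1/(s + 5). H(s) = 11 × 7/(s + 5) + 0 = 77/(s + 5).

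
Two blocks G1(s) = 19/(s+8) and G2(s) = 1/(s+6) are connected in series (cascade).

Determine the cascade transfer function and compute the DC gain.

Series: multiply transfer functions. G_eq = 19/(s+8) × 1/(s+6) = 19/((s+8)(s+6)). DC gain = 19/(8×6) = 0.3958.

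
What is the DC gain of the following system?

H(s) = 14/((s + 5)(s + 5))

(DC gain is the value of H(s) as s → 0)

DC gain = H(0) = 14/(5 × 5) = 14/25 = 0.56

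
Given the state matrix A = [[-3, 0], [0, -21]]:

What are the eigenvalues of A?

For diagonal matrix, eigenvalues are diagonal entries: λ₁ = -3, λ₂ = -21.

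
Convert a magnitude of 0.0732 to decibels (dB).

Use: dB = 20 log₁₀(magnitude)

dB = 20 log₁₀(0.0732) = -22.7 dB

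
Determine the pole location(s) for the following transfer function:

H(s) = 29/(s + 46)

Pole is where denominator = 0: s + 46 = 0, so s = -46.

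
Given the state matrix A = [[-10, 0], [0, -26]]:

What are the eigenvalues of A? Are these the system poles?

For diagonal matrix, eigenvalues are diagonal entries: λ₁ = -10, λ₂ = -26. Eigenvalues of A = system poles.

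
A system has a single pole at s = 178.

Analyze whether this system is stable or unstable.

Pole at s = 178 is in the right half-plane. Unstable.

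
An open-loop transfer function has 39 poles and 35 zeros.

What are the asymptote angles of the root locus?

n - m = 39 - 35 = 4. Angles: θk = (2k + 1)·180°/4 = 45°, 135°, 225°, 315°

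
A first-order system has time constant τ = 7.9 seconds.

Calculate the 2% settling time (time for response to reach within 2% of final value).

For first-order system, 2% settling time ≈ 4τ = 4 × 7.9 = 31.6 s.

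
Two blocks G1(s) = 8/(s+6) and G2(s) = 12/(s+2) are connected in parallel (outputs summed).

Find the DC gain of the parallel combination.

Parallel: G_eq = G1 + G2. DC gain = G1(0) + G2(0) = 8/6 + 12/2 = 1.3333 + 6 = 7.3333.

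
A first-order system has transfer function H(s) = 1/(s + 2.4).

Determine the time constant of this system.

For H(s) = 1/(s + 1/τ), the pole is at -1/τ = -2.4, so τ = 1/2.4 = 0.4167 s.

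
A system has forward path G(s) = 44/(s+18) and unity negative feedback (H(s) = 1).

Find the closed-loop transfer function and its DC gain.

T(s) = G/(1+GH) = [44/(s+18)] / [1 + 44/(s+18)] = 44/(s+18+44) = 44/(s+62). DC gain = 44/62 = 0.7097.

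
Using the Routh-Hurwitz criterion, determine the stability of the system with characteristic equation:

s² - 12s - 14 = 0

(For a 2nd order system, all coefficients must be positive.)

Coefficients: 1, -12, -14. b=-12, c=-14 not positive, so system is unstable.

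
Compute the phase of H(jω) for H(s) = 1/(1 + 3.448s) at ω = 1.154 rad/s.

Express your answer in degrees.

Phase = -arctan(ωτ) = -arctan(1.154 × 3.448) = -75.9°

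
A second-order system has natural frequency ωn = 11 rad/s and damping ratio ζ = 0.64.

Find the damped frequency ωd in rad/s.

ωd = ωn√(1 - ζ²) = 11√(1 - 0.64²) = 8.45 rad/s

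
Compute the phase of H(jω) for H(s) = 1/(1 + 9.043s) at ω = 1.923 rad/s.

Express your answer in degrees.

Phase = -arctan(ωτ) = -arctan(1.923 × 9.043) = -86.7°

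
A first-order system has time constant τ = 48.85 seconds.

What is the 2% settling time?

For first-order system, 2% settling time ≈ 4τ = 4 × 48.85 = 195.4 s.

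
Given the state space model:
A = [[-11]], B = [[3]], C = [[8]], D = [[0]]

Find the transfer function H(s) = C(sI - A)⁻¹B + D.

(sI - A)⁻¹ = 1/(s + 11). H(s) = 8 × 3/(s + 11) + 0 = 24/(s + 11).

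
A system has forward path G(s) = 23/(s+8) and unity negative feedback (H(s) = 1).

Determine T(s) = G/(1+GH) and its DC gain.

T(s) = G/(1+GH) = [23/(s+8)] / [1 + 23/(s+8)] = 23/(s+8+23) = 23/(s+31). DC gain = 23/31 = 0.7419.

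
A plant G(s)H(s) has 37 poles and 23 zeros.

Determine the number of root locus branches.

Root locus has n branches where n = number of poles = 37.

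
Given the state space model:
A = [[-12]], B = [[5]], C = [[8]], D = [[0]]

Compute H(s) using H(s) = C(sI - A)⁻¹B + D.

(sI - A)⁻¹ = 1/(s + 12). H(s) = 8 × 5/(s + 12) + 0 = 40/(s + 12).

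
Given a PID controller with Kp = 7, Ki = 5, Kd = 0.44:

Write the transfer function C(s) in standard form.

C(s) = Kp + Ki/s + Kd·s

Substituting values: C(s) = 7 + 5/s + 0.44s = (0.44s² + 7s + 5)/s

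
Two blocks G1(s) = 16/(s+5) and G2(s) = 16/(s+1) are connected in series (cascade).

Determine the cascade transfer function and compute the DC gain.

Series: multiply transfer functions. G_eq = 16/(s+5) × 16/(s+1) = 256/((s+5)(s+1)). DC gain = 256/(5×1) = 51.2.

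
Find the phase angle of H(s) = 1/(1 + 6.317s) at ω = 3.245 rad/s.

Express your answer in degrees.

Phase = -arctan(ωτ) = -arctan(3.245 × 6.317) = -87.2°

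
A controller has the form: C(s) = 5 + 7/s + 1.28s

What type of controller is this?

This is a Proportional-Integral-Derivative (PID) controller.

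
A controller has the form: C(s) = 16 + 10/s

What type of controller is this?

This is a Proportional-Integral (PI) controller.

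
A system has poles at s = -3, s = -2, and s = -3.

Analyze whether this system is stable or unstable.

All poles are in the left half-plane. System is stable.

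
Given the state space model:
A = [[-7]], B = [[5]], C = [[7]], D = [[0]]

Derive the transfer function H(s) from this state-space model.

(sI - A)⁻¹ = 1/(s + 7). H(s) = 7 × 5/(s + 7) + 0 = 35/(s + 7).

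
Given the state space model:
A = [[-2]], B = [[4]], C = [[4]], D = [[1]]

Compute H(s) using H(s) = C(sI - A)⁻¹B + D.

(sI - A)⁻¹ = 1/(s + 2). H(s) = 4×4/(s + 2) + 1 = (s + 18)/(s + 2).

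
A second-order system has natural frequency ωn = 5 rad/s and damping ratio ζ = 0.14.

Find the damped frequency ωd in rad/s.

ωd = ωn√(1 - ζ²) = 5√(1 - 0.14²) = 4.95 rad/s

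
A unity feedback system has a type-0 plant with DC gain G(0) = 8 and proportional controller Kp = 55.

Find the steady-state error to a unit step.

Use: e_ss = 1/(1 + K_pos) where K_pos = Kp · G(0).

K_pos = Kp · G(0) = 55 × 8 = 440. e_ss = 1/(1 + 440) = 0.0023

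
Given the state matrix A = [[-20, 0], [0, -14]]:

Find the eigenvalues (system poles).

For diagonal matrix, eigenvalues are diagonal entries: λ₁ = -20, λ₂ = -14.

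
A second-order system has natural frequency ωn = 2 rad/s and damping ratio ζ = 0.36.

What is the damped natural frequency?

ωd = ωn√(1 - ζ²) = 2√(1 - 0.36²) = 1.87 rad/s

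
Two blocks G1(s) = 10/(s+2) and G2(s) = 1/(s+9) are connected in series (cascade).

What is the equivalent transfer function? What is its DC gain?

Series: multiply transfer functions. G_eq = 10/(s+2) × 1/(s+9) = 10/((s+2)(s+9)). DC gain = 10/(2×9) = 0.5556.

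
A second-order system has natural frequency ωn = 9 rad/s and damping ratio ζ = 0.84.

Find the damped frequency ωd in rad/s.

ωd = ωn√(1 - ζ²) = 9√(1 - 0.84²) = 4.88 rad/s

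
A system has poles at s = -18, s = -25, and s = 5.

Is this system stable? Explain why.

Pole(s) at s = 5 are not in the left half-plane. System is unstable.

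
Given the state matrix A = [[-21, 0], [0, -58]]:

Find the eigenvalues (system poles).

For diagonal matrix, eigenvalues are diagonal entries: λ₁ = -21, λ₂ = -58.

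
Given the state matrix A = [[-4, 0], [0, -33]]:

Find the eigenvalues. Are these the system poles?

For diagonal matrix, eigenvalues are diagonal entries: λ₁ = -4, λ₂ = -33. Eigenvalues of A = system poles.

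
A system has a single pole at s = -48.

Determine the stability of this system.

Pole at s = -48 is in the left half-plane. Stable.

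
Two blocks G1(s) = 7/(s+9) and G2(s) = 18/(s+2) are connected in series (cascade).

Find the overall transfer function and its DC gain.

Series: multiply transfer functions. G_eq = 7/(s+9) × 18/(s+2) = 126/((s+9)(s+2)). DC gain = 126/(9×2) = 7.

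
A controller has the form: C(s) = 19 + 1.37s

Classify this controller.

This is a Proportional-Derivative (PD) controller.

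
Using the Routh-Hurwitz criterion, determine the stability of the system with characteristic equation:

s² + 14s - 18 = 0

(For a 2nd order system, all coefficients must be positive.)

Coefficients: 1, 14, -18. c=-18 not positive, so system is unstable.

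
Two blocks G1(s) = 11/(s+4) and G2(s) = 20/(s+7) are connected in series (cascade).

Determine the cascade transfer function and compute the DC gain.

Series: multiply transfer functions. G_eq = 11/(s+4) × 20/(s+7) = 220/((s+4)(s+7)). DC gain = 220/(4×7) = 7.8571.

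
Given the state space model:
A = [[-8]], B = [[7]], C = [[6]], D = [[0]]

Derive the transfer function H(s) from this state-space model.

(sI - A)⁻¹ = 1/(s + 8). H(s) = 6 × 7/(s + 8) + 0 = 42/(s + 8).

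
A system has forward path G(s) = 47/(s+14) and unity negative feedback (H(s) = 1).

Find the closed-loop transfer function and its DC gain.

T(s) = G/(1+GH) = [47/(s+14)] / [1 + 47/(s+14)] = 47/(s+14+47) = 47/(s+61). DC gain = 47/61 = 0.7705.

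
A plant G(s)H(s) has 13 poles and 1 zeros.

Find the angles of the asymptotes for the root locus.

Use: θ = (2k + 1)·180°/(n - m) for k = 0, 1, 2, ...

n - m = 13 - 1 = 12. Angles: θk = (2k + 1)·180°/12 = 15°, 45°, 75°, 105°, 135°, 165°, 195°, 225°, 255°, 285°, 315°, 345°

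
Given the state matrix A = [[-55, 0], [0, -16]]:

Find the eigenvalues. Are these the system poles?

For diagonal matrix, eigenvalues are diagonal entries: λ₁ = -55, λ₂ = -16. Eigenvalues of A = system poles.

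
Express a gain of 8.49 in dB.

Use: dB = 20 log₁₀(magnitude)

dB = 20 log₁₀(8.49) = 18.6 dB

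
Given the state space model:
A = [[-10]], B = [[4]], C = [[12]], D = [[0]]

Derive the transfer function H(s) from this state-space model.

(sI - A)⁻¹ = 1/(s + 10). H(s) = 12 × 4/(s + 10) + 0 = 48/(s + 10).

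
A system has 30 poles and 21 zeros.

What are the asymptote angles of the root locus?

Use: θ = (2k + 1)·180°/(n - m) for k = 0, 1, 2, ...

n - m = 30 - 21 = 9. Angles: θk = (2k + 1)·180°/9 = 20°, 60°, 100°, 140°, 180°, 220°, 260°, 300°, 340°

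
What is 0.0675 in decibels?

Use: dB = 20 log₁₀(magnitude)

dB = 20 log₁₀(0.0675) = -23.4 dB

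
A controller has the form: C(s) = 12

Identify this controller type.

This is a Proportional (P) controller.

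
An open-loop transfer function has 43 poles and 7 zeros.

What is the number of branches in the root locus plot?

Root locus has n branches where n = number of poles = 43.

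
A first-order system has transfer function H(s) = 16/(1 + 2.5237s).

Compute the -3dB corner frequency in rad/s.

Corner frequency = 1/τ = 1/2.5237 = 0.396 rad/s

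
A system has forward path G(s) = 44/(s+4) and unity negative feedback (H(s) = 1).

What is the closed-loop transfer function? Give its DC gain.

T(s) = G/(1+GH) = [44/(s+4)] / [1 + 44/(s+4)] = 44/(s+4+44) = 44/(s+48). DC gain = 44/48 = 0.9167.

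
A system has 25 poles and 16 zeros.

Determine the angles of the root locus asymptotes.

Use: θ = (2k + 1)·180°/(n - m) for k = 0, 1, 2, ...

n - m = 25 - 16 = 9. Angles: θk = (2k + 1)·180°/9 = 20°, 60°, 100°, 140°, 180°, 220°, 260°, 300°, 340°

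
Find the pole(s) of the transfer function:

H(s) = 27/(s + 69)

Pole is where denominator = 0: s + 69 = 0, so s = -69.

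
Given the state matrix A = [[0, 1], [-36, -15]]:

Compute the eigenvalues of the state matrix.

det(A - λI) = λ² - (-15)λ + 36 = (λ - (-3))(λ - (-12)). Eigenvalues: -3, -12.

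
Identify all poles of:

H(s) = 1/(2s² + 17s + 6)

Discriminant = 17² - 4×2×6 = 289 - 48 = 241 > 0, so two distinct real poles. Using quadratic formula: s = (-17 ± √241)/(2×2) = (-17 ± √241)/4, with √241 ≈ 15.5242. s₁ ≈ -0.3690, s₂ ≈ -8.1310. Poles: s₁ = -0.3690, s₂ = -8.1310.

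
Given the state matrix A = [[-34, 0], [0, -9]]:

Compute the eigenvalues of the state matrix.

For diagonal matrix, eigenvalues are diagonal entries: λ₁ = -34, λ₂ = -9.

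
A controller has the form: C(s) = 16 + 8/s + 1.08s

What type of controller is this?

This is a Proportional-Integral-Derivative (PID) controller.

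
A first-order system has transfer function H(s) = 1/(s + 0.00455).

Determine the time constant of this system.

For H(s) = 1/(s + 1/τ), the pole is at -1/τ = -0.00455, so τ = 1/0.00455 = 219.8 s.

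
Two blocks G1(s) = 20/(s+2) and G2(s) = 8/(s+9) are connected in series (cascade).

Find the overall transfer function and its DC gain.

Series: multiply transfer functions. G_eq = 20/(s+2) × 8/(s+9) = 160/((s+2)(s+9)). DC gain = 160/(2×9) = 8.8889.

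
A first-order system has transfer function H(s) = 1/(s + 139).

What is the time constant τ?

For H(s) = 1/(s + 1/τ), the pole is at -1/τ = -139, so τ = 1/139 = 0.0072 s.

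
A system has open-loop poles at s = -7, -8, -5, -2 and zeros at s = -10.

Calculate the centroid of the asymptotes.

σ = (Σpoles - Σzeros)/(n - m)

σ = (Σpoles - Σzeros)/(n - m) = (-22 - (-10))/(4 - 1) = -12/3 = -4.0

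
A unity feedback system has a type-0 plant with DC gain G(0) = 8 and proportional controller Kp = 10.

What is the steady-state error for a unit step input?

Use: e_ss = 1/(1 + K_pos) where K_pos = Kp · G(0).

K_pos = Kp · G(0) = 10 × 8 = 80. e_ss = 1/(1 + 80) = 0.0123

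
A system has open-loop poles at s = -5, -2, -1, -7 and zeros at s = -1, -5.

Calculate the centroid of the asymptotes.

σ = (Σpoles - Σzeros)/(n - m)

σ = (Σpoles - Σzeros)/(n - m) = (-15 - (-6))/(4 - 2) = -9/2 = -4.5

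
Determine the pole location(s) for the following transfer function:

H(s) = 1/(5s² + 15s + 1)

Discriminant = 15² - 4×5×1 = 225 - 20 = 205 > 0, so two distinct real poles. Using quadratic formula: s = (-15 ± √205)/(2×5) = (-15 ± √205)/10, with √205 ≈ 14.3178. s₁ ≈ -0.0682, s₂ ≈ -2.9318. Poles: s₁ = -0.0682, s₂ = -2.9318.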